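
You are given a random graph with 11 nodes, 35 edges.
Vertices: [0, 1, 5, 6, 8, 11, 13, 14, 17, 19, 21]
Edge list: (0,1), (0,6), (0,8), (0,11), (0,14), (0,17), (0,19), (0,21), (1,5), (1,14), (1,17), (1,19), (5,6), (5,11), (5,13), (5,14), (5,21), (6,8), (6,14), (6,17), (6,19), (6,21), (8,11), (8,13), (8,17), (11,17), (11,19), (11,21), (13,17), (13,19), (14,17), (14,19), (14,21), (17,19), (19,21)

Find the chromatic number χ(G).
χ(G) = 5

Clique number ω(G) = 5 (lower bound: χ ≥ ω).
The clique on [0, 1, 14, 17, 19] has size 5, forcing χ ≥ 5, and the coloring below uses 5 colors, so χ(G) = 5.
A valid 5-coloring: color 1: [5, 8, 19]; color 2: [17, 21]; color 3: [0, 13]; color 4: [11, 14]; color 5: [1, 6].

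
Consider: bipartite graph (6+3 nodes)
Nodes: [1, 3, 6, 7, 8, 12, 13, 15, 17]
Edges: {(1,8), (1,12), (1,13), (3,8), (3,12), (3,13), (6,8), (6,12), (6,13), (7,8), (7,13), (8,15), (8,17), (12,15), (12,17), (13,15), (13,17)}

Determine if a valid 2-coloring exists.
A valid 2-coloring: color 1: [8, 12, 13]; color 2: [1, 3, 6, 7, 15, 17].
(χ(G) = 2 ≤ 2.)

Yes, G is 2-colorable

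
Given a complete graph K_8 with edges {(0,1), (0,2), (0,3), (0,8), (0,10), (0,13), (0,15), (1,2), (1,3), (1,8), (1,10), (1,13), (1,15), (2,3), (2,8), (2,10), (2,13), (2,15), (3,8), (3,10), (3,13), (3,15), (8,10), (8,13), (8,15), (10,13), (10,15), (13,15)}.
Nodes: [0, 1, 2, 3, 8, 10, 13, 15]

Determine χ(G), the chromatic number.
Clique number ω(G) = 8 (lower bound: χ ≥ ω).
The clique on [0, 1, 2, 3, 8, 10, 13, 15] has size 8, forcing χ ≥ 8, and the coloring below uses 8 colors, so χ(G) = 8.
A valid 8-coloring: color 1: [2]; color 2: [3]; color 3: [0]; color 4: [15]; color 5: [8]; color 6: [1]; color 7: [13]; color 8: [10].

χ(G) = 8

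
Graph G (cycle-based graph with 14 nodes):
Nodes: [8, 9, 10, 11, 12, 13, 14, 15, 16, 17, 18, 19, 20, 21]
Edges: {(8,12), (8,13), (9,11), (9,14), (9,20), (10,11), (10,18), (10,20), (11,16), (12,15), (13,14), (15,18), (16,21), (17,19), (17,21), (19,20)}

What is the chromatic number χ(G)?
Clique number ω(G) = 2 (lower bound: χ ≥ ω).
Odd cycle [19, 17, 21, 16, 11, 10, 20] needs 3 colors (χ ≥ 3).
The coloring below uses 3 colors, so χ(G) = 3.
A valid 3-coloring: color 1: [9, 10, 12, 13, 19, 21]; color 2: [8, 11, 14, 17, 18, 20]; color 3: [15, 16].

χ(G) = 3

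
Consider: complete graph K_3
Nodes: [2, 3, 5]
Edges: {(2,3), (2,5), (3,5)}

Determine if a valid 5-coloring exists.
Yes, G is 5-colorable

A valid 5-coloring: color 1: [3]; color 2: [5]; color 3: [2].
(χ(G) = 3 ≤ 5.)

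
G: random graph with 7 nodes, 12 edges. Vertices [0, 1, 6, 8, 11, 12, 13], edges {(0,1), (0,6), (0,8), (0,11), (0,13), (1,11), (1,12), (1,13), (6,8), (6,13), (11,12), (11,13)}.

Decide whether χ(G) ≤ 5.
Yes, G is 5-colorable

A valid 5-coloring: color 1: [0, 12]; color 2: [6, 11]; color 3: [1, 8]; color 4: [13].
(χ(G) = 4 ≤ 5.)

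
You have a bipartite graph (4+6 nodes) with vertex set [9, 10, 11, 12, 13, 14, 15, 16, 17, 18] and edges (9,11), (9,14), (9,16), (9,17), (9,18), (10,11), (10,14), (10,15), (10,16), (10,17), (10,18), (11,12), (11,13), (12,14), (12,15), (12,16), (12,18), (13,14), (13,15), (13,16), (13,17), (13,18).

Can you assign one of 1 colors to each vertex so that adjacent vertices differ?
No, G is not 1-colorable

Edge (9,11) forces its endpoints to differ, so 1 color is not enough.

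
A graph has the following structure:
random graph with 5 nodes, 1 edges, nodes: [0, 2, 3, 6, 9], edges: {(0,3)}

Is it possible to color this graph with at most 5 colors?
Yes, G is 5-colorable

A valid 5-coloring: color 1: [0, 2, 6, 9]; color 2: [3].
(χ(G) = 2 ≤ 5.)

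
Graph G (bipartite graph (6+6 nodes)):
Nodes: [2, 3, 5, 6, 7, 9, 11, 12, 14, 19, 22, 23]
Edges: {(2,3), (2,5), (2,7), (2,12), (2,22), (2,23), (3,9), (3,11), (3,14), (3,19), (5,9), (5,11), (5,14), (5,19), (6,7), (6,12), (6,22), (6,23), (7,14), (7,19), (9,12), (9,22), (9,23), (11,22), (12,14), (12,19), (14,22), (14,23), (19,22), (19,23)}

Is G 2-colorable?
A valid 2-coloring: color 1: [3, 5, 7, 12, 22, 23]; color 2: [2, 6, 9, 11, 14, 19].
(χ(G) = 2 ≤ 2.)

Yes, G is 2-colorable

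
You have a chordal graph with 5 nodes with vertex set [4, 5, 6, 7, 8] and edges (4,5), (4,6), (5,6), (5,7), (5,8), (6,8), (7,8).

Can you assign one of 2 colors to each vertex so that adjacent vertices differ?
No, G is not 2-colorable

The clique on vertices [5, 6, 8] has size 3 > 2, so it alone needs 3 colors.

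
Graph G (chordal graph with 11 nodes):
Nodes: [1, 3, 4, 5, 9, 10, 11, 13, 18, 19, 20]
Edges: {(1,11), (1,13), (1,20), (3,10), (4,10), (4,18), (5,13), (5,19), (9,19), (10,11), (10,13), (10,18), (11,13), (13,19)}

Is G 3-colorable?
A valid 3-coloring: color 1: [3, 9, 13, 18, 20]; color 2: [1, 10, 19]; color 3: [4, 5, 11].
(χ(G) = 3 ≤ 3.)

Yes, G is 3-colorable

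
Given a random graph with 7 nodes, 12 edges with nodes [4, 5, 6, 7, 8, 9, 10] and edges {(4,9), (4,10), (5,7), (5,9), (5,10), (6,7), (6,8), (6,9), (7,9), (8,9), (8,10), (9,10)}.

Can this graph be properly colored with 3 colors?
No, G is not 3-colorable

Odd cycle [10, 8, 6, 7, 5] needs 3 colors (χ ≥ 3).
Vertex 9 is adjacent to every vertex of [5, 6, 7, 8, 10], which already need 3 colors among themselves, so 9 needs a new color (χ ≥ 4).
Hence χ(G) ≥ 4 > 3, so no proper 3-coloring exists.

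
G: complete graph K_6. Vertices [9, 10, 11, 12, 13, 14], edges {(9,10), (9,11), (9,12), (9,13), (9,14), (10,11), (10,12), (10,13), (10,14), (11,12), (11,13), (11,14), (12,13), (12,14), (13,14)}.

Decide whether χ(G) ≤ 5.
No, G is not 5-colorable

The clique on vertices [9, 10, 11, 12, 13, 14] has size 6 > 5, so it alone needs 6 colors.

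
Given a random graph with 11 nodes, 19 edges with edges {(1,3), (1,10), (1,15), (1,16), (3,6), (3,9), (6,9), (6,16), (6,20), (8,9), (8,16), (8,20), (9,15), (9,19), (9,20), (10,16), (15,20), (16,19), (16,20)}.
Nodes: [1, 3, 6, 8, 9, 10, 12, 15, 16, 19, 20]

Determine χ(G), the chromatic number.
χ(G) = 4

Clique number ω(G) = 3 (lower bound: χ ≥ ω).
Suppose a proper 3-coloring c exists. The clique [1, 10, 16] takes 3 distinct colors; by symmetry let c(1) = 1, c(10) = 2, c(16) = 3.
- Vertex 20: neighbors [16] already have colors [3]; try each remaining color.
- Case c(20) = 1:
  - Vertex 6: neighbors [20, 16] already have colors [1, 3] ⇒ c(6) = 2.
  - Vertex 9: neighbors [20, 6] already have colors [1, 2] ⇒ c(9) = 3.
  - Vertex 3: neighbors [1, 6, 9] already have colors [1, 2, 3] — all 3 colors blocked. Contradiction.
- Case c(20) = 2:
  - Vertex 6: neighbors [20, 16] already have colors [2, 3] ⇒ c(6) = 1.
  - Vertex 9: neighbors [6, 20] already have colors [1, 2] ⇒ c(9) = 3.
  - Vertex 15: neighbors [1, 20, 9] already have colors [1, 2, 3] — all 3 colors blocked. Contradiction.
Every case ends in a contradiction, so G has no proper 3-coloring (χ ≥ 4).
The coloring below uses 4 colors, so χ(G) = 4.
A valid 4-coloring: color 1: [9, 12, 16]; color 2: [3, 10, 19, 20]; color 3: [1, 6, 8]; color 4: [15].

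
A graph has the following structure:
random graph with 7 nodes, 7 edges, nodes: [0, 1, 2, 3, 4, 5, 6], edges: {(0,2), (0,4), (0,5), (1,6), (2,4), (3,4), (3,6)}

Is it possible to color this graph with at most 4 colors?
Yes, G is 4-colorable

A valid 4-coloring: color 1: [0, 1, 3]; color 2: [4, 5, 6]; color 3: [2].
(χ(G) = 3 ≤ 4.)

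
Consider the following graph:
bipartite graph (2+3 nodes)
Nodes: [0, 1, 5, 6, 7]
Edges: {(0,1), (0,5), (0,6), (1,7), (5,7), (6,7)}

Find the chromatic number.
χ(G) = 2

Clique number ω(G) = 2 (lower bound: χ ≥ ω).
The graph is bipartite (no odd cycle), so 2 colors suffice: χ(G) = 2.
A valid 2-coloring: color 1: [0, 7]; color 2: [1, 5, 6].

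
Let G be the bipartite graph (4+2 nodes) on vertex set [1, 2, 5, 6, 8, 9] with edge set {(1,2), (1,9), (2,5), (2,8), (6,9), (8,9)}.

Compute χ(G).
χ(G) = 2

Clique number ω(G) = 2 (lower bound: χ ≥ ω).
The graph is bipartite (no odd cycle), so 2 colors suffice: χ(G) = 2.
A valid 2-coloring: color 1: [2, 9]; color 2: [1, 5, 6, 8].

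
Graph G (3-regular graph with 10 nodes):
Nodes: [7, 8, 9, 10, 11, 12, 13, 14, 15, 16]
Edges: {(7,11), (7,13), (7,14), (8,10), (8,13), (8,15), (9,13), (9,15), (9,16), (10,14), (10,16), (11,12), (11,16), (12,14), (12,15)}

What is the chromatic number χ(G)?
χ(G) = 3

Clique number ω(G) = 2 (lower bound: χ ≥ ω).
Odd cycle [10, 14, 12, 15, 8] needs 3 colors (χ ≥ 3).
The coloring below uses 3 colors, so χ(G) = 3.
A valid 3-coloring: color 1: [8, 9, 11, 14]; color 2: [7, 12, 16]; color 3: [10, 13, 15].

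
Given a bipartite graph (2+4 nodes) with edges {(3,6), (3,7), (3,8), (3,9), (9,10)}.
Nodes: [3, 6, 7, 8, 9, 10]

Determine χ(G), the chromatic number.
χ(G) = 2

Clique number ω(G) = 2 (lower bound: χ ≥ ω).
The graph is bipartite (no odd cycle), so 2 colors suffice: χ(G) = 2.
A valid 2-coloring: color 1: [3, 10]; color 2: [6, 7, 8, 9].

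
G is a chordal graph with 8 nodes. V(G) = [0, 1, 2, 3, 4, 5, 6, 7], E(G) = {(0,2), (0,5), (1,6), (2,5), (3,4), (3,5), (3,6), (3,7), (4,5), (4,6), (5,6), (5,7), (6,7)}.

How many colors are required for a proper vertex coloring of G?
χ(G) = 4

Clique number ω(G) = 4 (lower bound: χ ≥ ω).
The clique on [3, 4, 5, 6] has size 4, forcing χ ≥ 4, and the coloring below uses 4 colors, so χ(G) = 4.
A valid 4-coloring: color 1: [1, 5]; color 2: [2, 6]; color 3: [0, 3]; color 4: [4, 7].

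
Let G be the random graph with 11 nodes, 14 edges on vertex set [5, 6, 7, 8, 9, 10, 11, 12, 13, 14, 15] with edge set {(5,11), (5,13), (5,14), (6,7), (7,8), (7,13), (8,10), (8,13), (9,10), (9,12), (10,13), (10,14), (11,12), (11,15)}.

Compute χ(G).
Clique number ω(G) = 3 (lower bound: χ ≥ ω).
The clique on [7, 8, 13] has size 3, forcing χ ≥ 3, and the coloring below uses 3 colors, so χ(G) = 3.
A valid 3-coloring: color 1: [6, 9, 11, 13, 14]; color 2: [5, 7, 10, 12, 15]; color 3: [8].

χ(G) = 3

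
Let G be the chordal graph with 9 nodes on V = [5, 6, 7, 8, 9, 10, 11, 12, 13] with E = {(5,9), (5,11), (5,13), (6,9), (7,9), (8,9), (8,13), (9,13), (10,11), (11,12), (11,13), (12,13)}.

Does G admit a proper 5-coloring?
A valid 5-coloring: color 1: [6, 7, 10, 13]; color 2: [9, 11]; color 3: [5, 8, 12].
(χ(G) = 3 ≤ 5.)

Yes, G is 5-colorable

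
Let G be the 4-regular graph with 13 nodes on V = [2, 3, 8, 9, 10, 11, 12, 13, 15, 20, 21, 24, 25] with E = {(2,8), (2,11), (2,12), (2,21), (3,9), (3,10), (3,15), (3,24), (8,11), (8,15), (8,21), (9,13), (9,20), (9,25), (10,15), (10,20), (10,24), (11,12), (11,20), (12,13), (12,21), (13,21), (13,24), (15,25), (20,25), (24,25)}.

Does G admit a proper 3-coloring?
Yes, G is 3-colorable

A valid 3-coloring: color 1: [8, 10, 12, 25]; color 2: [2, 3, 13, 20]; color 3: [9, 11, 15, 21, 24].
(χ(G) = 3 ≤ 3.)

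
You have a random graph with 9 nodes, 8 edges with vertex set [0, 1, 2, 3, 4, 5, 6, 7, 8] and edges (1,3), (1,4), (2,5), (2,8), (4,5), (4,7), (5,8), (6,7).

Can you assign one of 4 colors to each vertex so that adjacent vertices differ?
A valid 4-coloring: color 1: [0, 1, 5, 7]; color 2: [2, 3, 4, 6]; color 3: [8].
(χ(G) = 3 ≤ 4.)

Yes, G is 4-colorable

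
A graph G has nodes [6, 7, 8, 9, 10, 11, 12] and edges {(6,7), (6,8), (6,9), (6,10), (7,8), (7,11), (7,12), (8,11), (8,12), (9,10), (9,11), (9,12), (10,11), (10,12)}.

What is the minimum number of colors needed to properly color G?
χ(G) = 3

Clique number ω(G) = 3 (lower bound: χ ≥ ω).
The clique on [7, 8, 11] has size 3, forcing χ ≥ 3, and the coloring below uses 3 colors, so χ(G) = 3.
A valid 3-coloring: color 1: [6, 11, 12]; color 2: [7, 9]; color 3: [8, 10].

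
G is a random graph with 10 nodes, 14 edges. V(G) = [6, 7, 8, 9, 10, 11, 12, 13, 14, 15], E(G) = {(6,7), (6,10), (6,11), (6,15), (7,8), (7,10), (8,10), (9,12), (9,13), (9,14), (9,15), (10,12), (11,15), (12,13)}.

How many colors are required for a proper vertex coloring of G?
χ(G) = 3

Clique number ω(G) = 3 (lower bound: χ ≥ ω).
The clique on [6, 7, 10] has size 3, forcing χ ≥ 3, and the coloring below uses 3 colors, so χ(G) = 3.
A valid 3-coloring: color 1: [10, 13, 14, 15]; color 2: [6, 8, 9]; color 3: [7, 11, 12].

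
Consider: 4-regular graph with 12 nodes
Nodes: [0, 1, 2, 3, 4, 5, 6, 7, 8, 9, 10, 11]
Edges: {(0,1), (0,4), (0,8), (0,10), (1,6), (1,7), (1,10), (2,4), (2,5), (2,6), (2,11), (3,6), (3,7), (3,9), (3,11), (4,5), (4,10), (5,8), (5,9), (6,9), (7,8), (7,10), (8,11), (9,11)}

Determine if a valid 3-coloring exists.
A valid 3-coloring: color 1: [5, 6, 10, 11]; color 2: [1, 3, 4, 8]; color 3: [0, 2, 7, 9].
(χ(G) = 3 ≤ 3.)

Yes, G is 3-colorable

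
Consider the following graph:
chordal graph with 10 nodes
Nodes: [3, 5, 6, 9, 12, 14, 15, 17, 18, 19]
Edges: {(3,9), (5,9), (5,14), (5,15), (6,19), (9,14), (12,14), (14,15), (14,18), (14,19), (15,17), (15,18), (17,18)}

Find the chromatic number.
χ(G) = 3

Clique number ω(G) = 3 (lower bound: χ ≥ ω).
The clique on [15, 17, 18] has size 3, forcing χ ≥ 3, and the coloring below uses 3 colors, so χ(G) = 3.
A valid 3-coloring: color 1: [3, 6, 14, 17]; color 2: [9, 12, 15, 19]; color 3: [5, 18].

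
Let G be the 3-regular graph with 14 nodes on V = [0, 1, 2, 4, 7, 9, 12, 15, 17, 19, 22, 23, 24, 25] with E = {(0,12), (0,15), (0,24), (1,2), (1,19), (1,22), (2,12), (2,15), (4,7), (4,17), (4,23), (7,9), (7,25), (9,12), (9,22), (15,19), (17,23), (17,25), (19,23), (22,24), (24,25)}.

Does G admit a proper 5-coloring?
Yes, G is 5-colorable

A valid 5-coloring: color 1: [1, 9, 15, 23, 25]; color 2: [7, 12, 17, 19, 24]; color 3: [0, 2, 4, 22].
(χ(G) = 3 ≤ 5.)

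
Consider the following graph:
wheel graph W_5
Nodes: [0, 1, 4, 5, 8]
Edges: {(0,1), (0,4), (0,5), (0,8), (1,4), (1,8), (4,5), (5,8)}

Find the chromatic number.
χ(G) = 3

Clique number ω(G) = 3 (lower bound: χ ≥ ω).
The clique on [0, 1, 8] has size 3, forcing χ ≥ 3, and the coloring below uses 3 colors, so χ(G) = 3.
A valid 3-coloring: color 1: [0]; color 2: [1, 5]; color 3: [4, 8].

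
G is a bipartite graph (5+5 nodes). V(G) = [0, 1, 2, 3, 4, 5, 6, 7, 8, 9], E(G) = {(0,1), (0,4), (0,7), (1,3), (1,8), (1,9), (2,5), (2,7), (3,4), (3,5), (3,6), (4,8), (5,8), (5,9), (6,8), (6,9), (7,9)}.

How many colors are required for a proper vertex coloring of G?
Clique number ω(G) = 2 (lower bound: χ ≥ ω).
The graph is bipartite (no odd cycle), so 2 colors suffice: χ(G) = 2.
A valid 2-coloring: color 1: [0, 2, 3, 8, 9]; color 2: [1, 4, 5, 6, 7].

χ(G) = 2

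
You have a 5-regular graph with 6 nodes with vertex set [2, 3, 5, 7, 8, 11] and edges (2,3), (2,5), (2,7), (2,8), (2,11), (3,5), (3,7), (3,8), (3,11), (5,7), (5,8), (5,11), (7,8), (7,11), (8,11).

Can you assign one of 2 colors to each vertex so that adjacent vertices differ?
The clique on vertices [2, 3, 5, 7, 8, 11] has size 6 > 2, so it alone needs 6 colors.

No, G is not 2-colorable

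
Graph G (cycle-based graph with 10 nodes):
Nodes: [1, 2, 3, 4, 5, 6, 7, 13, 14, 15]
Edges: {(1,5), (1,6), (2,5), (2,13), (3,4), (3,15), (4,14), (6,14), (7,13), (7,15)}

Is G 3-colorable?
A valid 3-coloring: color 1: [4, 5, 6, 13, 15]; color 2: [1, 2, 3, 7, 14].
(χ(G) = 2 ≤ 3.)

Yes, G is 3-colorable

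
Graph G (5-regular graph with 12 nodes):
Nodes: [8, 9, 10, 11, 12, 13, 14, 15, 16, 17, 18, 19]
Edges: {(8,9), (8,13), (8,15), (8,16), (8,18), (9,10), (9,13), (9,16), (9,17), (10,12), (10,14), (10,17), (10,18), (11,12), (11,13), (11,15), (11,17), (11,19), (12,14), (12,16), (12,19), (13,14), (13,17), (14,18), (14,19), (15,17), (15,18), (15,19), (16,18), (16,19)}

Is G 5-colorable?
A valid 5-coloring: color 1: [17, 18, 19]; color 2: [11, 14, 16]; color 3: [9, 12, 15]; color 4: [10, 13]; color 5: [8].
(χ(G) = 4 ≤ 5.)

Yes, G is 5-colorable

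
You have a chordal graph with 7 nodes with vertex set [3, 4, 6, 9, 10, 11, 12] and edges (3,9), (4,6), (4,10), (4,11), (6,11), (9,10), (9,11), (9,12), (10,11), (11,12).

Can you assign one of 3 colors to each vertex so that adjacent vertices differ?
Yes, G is 3-colorable

A valid 3-coloring: color 1: [3, 11]; color 2: [4, 9]; color 3: [6, 10, 12].
(χ(G) = 3 ≤ 3.)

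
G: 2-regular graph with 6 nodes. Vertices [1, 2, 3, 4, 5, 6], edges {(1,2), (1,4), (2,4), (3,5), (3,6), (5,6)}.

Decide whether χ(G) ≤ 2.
The clique on vertices [1, 2, 4] has size 3 > 2, so it alone needs 3 colors.

No, G is not 2-colorable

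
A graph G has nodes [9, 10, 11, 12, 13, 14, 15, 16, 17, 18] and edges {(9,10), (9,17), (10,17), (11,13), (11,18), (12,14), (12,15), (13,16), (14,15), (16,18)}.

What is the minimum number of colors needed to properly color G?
Clique number ω(G) = 3 (lower bound: χ ≥ ω).
The clique on [9, 10, 17] has size 3, forcing χ ≥ 3, and the coloring below uses 3 colors, so χ(G) = 3.
A valid 3-coloring: color 1: [9, 13, 15, 18]; color 2: [11, 14, 16, 17]; color 3: [10, 12].

χ(G) = 3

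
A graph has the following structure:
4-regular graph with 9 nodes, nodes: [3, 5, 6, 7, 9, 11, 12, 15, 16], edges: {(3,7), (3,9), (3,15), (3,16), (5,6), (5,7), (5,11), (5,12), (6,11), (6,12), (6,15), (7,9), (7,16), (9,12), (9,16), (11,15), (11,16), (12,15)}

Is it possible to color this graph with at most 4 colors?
Yes, G is 4-colorable

A valid 4-coloring: color 1: [5, 9, 15]; color 2: [6, 7]; color 3: [3, 11, 12]; color 4: [16].
(χ(G) = 4 ≤ 4.)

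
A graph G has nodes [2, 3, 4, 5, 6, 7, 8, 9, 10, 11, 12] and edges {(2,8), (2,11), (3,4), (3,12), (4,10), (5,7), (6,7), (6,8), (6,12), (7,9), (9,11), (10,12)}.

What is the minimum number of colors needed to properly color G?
χ(G) = 2

Clique number ω(G) = 2 (lower bound: χ ≥ ω).
The graph is bipartite (no odd cycle), so 2 colors suffice: χ(G) = 2.
A valid 2-coloring: color 1: [2, 3, 5, 6, 9, 10]; color 2: [4, 7, 8, 11, 12].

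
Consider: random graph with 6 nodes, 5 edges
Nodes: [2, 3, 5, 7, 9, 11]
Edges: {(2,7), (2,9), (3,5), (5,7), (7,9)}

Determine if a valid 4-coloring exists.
Yes, G is 4-colorable

A valid 4-coloring: color 1: [3, 7, 11]; color 2: [2, 5]; color 3: [9].
(χ(G) = 3 ≤ 4.)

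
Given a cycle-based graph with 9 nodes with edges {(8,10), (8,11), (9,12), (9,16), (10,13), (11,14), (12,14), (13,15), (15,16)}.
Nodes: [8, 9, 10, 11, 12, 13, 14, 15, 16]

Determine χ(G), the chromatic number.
Clique number ω(G) = 2 (lower bound: χ ≥ ω).
Odd cycle [9, 12, 14, 11, 8, 10, 13, 15, 16] needs 3 colors (χ ≥ 3).
The coloring below uses 3 colors, so χ(G) = 3.
A valid 3-coloring: color 1: [8, 9, 14, 15]; color 2: [10, 11, 12, 16]; color 3: [13].

χ(G) = 3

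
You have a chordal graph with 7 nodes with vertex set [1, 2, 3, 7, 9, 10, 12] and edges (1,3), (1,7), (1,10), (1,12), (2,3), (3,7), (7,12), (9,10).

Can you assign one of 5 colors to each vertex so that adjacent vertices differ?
A valid 5-coloring: color 1: [1, 2, 9]; color 2: [3, 10, 12]; color 3: [7].
(χ(G) = 3 ≤ 5.)

Yes, G is 5-colorable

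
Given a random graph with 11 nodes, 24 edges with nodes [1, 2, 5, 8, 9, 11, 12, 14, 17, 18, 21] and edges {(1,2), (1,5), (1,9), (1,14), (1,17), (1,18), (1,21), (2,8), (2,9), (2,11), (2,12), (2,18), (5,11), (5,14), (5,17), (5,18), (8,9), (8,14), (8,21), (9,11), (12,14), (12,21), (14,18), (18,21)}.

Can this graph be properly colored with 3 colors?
No, G is not 3-colorable

The clique on vertices [1, 5, 14, 18] has size 4 > 3, so it alone needs 4 colors.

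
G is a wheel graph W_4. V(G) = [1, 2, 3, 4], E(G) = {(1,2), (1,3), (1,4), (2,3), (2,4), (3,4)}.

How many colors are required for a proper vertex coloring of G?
χ(G) = 4

Clique number ω(G) = 4 (lower bound: χ ≥ ω).
The clique on [1, 2, 3, 4] has size 4, forcing χ ≥ 4, and the coloring below uses 4 colors, so χ(G) = 4.
A valid 4-coloring: color 1: [4]; color 2: [3]; color 3: [1]; color 4: [2].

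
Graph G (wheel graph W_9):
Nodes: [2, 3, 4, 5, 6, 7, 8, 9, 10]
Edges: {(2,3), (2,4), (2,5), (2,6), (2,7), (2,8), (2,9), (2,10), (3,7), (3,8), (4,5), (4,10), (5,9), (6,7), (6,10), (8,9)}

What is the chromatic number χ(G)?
Clique number ω(G) = 3 (lower bound: χ ≥ ω).
The clique on [2, 3, 8] has size 3, forcing χ ≥ 3, and the coloring below uses 3 colors, so χ(G) = 3.
A valid 3-coloring: color 1: [2]; color 2: [5, 7, 8, 10]; color 3: [3, 4, 6, 9].

χ(G) = 3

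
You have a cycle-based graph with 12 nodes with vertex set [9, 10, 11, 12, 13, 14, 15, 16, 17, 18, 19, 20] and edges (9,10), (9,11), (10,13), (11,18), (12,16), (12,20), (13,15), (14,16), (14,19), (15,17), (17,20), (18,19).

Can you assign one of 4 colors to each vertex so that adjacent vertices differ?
A valid 4-coloring: color 1: [9, 12, 13, 14, 17, 18]; color 2: [10, 11, 15, 16, 19, 20].
(χ(G) = 2 ≤ 4.)

Yes, G is 4-colorable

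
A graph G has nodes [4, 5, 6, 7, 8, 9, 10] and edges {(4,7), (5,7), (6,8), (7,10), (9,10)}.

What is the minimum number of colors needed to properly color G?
Clique number ω(G) = 2 (lower bound: χ ≥ ω).
The graph is bipartite (no odd cycle), so 2 colors suffice: χ(G) = 2.
A valid 2-coloring: color 1: [7, 8, 9]; color 2: [4, 5, 6, 10].

χ(G) = 2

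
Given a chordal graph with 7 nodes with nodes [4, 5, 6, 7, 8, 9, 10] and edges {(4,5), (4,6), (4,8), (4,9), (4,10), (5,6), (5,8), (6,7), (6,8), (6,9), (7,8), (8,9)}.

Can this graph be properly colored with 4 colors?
A valid 4-coloring: color 1: [6, 10]; color 2: [4, 7]; color 3: [8]; color 4: [5, 9].
(χ(G) = 4 ≤ 4.)

Yes, G is 4-colorable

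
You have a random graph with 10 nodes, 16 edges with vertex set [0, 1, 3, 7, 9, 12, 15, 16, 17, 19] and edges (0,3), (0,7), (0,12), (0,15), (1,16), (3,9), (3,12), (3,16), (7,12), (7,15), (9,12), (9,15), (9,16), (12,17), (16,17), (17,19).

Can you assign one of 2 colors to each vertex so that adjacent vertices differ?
The clique on vertices [0, 3, 12] has size 3 > 2, so it alone needs 3 colors.

No, G is not 2-colorable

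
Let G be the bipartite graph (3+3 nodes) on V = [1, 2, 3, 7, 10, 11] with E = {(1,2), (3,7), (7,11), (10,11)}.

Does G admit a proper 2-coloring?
A valid 2-coloring: color 1: [2, 7, 10]; color 2: [1, 3, 11].
(χ(G) = 2 ≤ 2.)

Yes, G is 2-colorable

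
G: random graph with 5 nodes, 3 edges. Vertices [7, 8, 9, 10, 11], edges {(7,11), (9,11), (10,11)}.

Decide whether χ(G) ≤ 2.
A valid 2-coloring: color 1: [8, 11]; color 2: [7, 9, 10].
(χ(G) = 2 ≤ 2.)

Yes, G is 2-colorable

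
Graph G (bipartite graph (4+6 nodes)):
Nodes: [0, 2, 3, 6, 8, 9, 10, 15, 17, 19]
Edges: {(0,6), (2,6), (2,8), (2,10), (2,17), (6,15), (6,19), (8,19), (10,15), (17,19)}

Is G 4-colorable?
Yes, G is 4-colorable

A valid 4-coloring: color 1: [0, 2, 3, 9, 15, 19]; color 2: [6, 8, 10, 17].
(χ(G) = 2 ≤ 4.)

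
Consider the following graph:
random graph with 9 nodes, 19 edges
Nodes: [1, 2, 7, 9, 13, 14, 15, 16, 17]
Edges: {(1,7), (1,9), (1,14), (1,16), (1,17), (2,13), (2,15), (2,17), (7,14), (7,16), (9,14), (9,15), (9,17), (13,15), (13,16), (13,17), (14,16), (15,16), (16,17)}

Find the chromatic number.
χ(G) = 4

Clique number ω(G) = 4 (lower bound: χ ≥ ω).
The clique on [1, 7, 14, 16] has size 4, forcing χ ≥ 4, and the coloring below uses 4 colors, so χ(G) = 4.
A valid 4-coloring: color 1: [2, 9, 16]; color 2: [14, 15, 17]; color 3: [1, 13]; color 4: [7].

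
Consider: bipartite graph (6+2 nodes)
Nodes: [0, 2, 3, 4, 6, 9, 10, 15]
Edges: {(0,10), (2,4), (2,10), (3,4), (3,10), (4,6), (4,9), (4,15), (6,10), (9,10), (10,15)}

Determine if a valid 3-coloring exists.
A valid 3-coloring: color 1: [4, 10]; color 2: [0, 2, 3, 6, 9, 15].
(χ(G) = 2 ≤ 3.)

Yes, G is 3-colorable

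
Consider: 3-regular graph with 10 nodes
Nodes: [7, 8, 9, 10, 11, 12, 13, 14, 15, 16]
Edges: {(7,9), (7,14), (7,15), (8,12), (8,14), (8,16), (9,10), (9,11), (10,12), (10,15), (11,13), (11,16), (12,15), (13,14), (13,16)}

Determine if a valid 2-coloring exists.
The clique on vertices [10, 12, 15] has size 3 > 2, so it alone needs 3 colors.

No, G is not 2-colorable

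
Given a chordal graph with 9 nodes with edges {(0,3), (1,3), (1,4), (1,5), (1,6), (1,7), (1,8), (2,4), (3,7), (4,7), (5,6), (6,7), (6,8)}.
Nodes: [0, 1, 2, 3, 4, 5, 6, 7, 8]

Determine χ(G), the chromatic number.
χ(G) = 3

Clique number ω(G) = 3 (lower bound: χ ≥ ω).
The clique on [1, 3, 7] has size 3, forcing χ ≥ 3, and the coloring below uses 3 colors, so χ(G) = 3.
A valid 3-coloring: color 1: [0, 1, 2]; color 2: [3, 4, 6]; color 3: [5, 7, 8].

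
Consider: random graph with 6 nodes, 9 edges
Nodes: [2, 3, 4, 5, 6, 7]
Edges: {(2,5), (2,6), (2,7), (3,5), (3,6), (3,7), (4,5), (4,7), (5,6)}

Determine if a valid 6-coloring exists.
A valid 6-coloring: color 1: [5, 7]; color 2: [2, 3, 4]; color 3: [6].
(χ(G) = 3 ≤ 6.)

Yes, G is 6-colorable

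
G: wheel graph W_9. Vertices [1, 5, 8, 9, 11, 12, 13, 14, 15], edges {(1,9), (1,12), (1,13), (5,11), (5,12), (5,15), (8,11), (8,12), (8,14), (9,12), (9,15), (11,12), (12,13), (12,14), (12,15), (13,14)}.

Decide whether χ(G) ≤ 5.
A valid 5-coloring: color 1: [12]; color 2: [5, 8, 9, 13]; color 3: [1, 11, 14, 15].
(χ(G) = 3 ≤ 5.)

Yes, G is 5-colorable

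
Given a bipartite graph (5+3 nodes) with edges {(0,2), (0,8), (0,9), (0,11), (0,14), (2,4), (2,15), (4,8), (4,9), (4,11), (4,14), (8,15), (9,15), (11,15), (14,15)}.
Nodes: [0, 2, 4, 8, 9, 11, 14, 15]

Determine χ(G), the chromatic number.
Clique number ω(G) = 2 (lower bound: χ ≥ ω).
The graph is bipartite (no odd cycle), so 2 colors suffice: χ(G) = 2.
A valid 2-coloring: color 1: [0, 4, 15]; color 2: [2, 8, 9, 11, 14].

χ(G) = 2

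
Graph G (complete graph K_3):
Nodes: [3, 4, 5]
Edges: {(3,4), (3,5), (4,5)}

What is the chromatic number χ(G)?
χ(G) = 3

Clique number ω(G) = 3 (lower bound: χ ≥ ω).
The clique on [3, 4, 5] has size 3, forcing χ ≥ 3, and the coloring below uses 3 colors, so χ(G) = 3.
A valid 3-coloring: color 1: [3]; color 2: [4]; color 3: [5].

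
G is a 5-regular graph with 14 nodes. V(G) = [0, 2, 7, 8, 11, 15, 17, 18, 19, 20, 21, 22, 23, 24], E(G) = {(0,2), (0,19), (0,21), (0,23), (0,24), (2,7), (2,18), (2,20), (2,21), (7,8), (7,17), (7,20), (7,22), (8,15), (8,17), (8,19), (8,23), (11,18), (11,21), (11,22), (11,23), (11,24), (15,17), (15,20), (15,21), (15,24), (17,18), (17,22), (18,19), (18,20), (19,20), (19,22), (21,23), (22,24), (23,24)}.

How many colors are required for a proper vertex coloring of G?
Clique number ω(G) = 3 (lower bound: χ ≥ ω).
Suppose a proper 3-coloring c exists. The clique [0, 2, 21] takes 3 distinct colors; by symmetry let c(0) = 1, c(2) = 2, c(21) = 3.
- Vertex 23: neighbors [0, 21] already have colors [1, 3] ⇒ c(23) = 2.
- Vertex 11: neighbors [23, 21] already have colors [2, 3] ⇒ c(11) = 1.
- Vertex 18: neighbors [11, 2] already have colors [1, 2] ⇒ c(18) = 3.
- Vertex 19: neighbors [0, 18] already have colors [1, 3] ⇒ c(19) = 2.
- Vertex 22: neighbors [11, 19] already have colors [1, 2] ⇒ c(22) = 3.
- Vertex 24: neighbors [0, 23, 22] already have colors [1, 2, 3] — all 3 colors blocked. Contradiction.
The forced assignments end in a contradiction, so G has no proper 3-coloring (χ ≥ 4).
The coloring below uses 4 colors, so χ(G) = 4.
A valid 4-coloring: color 1: [0, 7, 11, 15]; color 2: [8, 18, 21, 22]; color 3: [2, 17, 19, 23]; color 4: [20, 24].

χ(G) = 4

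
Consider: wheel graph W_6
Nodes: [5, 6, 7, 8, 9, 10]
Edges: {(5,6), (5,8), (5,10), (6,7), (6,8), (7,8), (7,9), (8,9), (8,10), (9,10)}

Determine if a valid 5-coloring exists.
Yes, G is 5-colorable

A valid 5-coloring: color 1: [8]; color 2: [6, 9]; color 3: [5, 7]; color 4: [10].
(χ(G) = 4 ≤ 5.)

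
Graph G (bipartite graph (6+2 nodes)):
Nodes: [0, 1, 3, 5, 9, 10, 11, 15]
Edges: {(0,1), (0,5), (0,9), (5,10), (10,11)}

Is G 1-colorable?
Edge (0,9) forces its endpoints to differ, so 1 color is not enough.

No, G is not 1-colorable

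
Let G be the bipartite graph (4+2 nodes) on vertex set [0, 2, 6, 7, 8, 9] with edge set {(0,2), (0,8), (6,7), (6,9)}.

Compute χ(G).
Clique number ω(G) = 2 (lower bound: χ ≥ ω).
The graph is bipartite (no odd cycle), so 2 colors suffice: χ(G) = 2.
A valid 2-coloring: color 1: [0, 6]; color 2: [2, 7, 8, 9].

χ(G) = 2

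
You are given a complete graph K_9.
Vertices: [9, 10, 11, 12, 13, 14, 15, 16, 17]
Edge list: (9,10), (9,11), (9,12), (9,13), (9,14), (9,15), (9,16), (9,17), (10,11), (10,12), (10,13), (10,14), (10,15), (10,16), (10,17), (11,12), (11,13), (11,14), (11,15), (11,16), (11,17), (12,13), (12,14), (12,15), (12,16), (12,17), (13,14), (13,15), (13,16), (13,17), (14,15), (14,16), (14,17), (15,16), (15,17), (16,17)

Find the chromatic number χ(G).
Clique number ω(G) = 9 (lower bound: χ ≥ ω).
The clique on [9, 10, 11, 12, 13, 14, 15, 16, 17] has size 9, forcing χ ≥ 9, and the coloring below uses 9 colors, so χ(G) = 9.
A valid 9-coloring: color 1: [12]; color 2: [13]; color 3: [9]; color 4: [15]; color 5: [16]; color 6: [10]; color 7: [17]; color 8: [14]; color 9: [11].

χ(G) = 9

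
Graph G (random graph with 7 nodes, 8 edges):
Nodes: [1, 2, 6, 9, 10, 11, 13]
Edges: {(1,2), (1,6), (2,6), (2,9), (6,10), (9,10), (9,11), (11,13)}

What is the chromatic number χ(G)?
χ(G) = 3

Clique number ω(G) = 3 (lower bound: χ ≥ ω).
The clique on [1, 2, 6] has size 3, forcing χ ≥ 3, and the coloring below uses 3 colors, so χ(G) = 3.
A valid 3-coloring: color 1: [2, 10, 11]; color 2: [6, 9, 13]; color 3: [1].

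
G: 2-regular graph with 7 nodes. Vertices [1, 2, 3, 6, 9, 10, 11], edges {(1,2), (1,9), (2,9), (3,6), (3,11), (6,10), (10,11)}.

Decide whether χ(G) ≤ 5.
Yes, G is 5-colorable

A valid 5-coloring: color 1: [1, 3, 10]; color 2: [6, 9, 11]; color 3: [2].
(χ(G) = 3 ≤ 5.)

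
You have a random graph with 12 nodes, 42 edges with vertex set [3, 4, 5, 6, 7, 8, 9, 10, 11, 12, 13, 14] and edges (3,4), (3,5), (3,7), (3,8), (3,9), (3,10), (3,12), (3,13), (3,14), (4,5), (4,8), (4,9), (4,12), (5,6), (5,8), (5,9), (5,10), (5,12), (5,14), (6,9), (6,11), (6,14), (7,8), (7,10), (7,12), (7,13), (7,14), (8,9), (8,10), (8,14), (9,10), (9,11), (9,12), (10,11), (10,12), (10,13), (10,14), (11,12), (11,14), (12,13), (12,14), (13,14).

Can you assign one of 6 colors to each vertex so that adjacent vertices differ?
A valid 6-coloring: color 1: [3, 11]; color 2: [9, 14]; color 3: [6, 8, 12]; color 4: [4, 10]; color 5: [5, 7]; color 6: [13].
(χ(G) = 6 ≤ 6.)

Yes, G is 6-colorable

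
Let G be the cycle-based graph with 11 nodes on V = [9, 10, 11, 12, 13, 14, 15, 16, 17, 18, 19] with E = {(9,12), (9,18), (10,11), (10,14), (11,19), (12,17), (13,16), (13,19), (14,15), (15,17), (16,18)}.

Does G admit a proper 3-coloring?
Yes, G is 3-colorable

A valid 3-coloring: color 1: [9, 14, 16, 17, 19]; color 2: [11, 12, 13, 15, 18]; color 3: [10].
(χ(G) = 3 ≤ 3.)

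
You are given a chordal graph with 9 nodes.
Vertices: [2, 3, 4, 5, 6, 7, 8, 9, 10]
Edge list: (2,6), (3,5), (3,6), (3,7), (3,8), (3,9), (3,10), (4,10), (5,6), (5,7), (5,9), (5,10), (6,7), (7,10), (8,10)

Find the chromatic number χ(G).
Clique number ω(G) = 4 (lower bound: χ ≥ ω).
The clique on [3, 5, 7, 10] has size 4, forcing χ ≥ 4, and the coloring below uses 4 colors, so χ(G) = 4.
A valid 4-coloring: color 1: [2, 3, 4]; color 2: [5, 8]; color 3: [6, 9, 10]; color 4: [7].

χ(G) = 4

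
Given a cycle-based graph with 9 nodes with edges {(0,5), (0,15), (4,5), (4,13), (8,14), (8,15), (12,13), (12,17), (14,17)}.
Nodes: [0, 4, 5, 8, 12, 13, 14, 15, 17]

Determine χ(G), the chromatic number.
χ(G) = 3

Clique number ω(G) = 2 (lower bound: χ ≥ ω).
Odd cycle [12, 13, 4, 5, 0, 15, 8, 14, 17] needs 3 colors (χ ≥ 3).
The coloring below uses 3 colors, so χ(G) = 3.
A valid 3-coloring: color 1: [0, 4, 12, 14]; color 2: [5, 13, 15, 17]; color 3: [8].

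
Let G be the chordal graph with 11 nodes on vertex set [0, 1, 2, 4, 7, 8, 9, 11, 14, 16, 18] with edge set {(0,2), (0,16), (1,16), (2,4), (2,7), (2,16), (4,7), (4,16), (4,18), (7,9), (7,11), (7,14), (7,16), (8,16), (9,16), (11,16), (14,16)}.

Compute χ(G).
Clique number ω(G) = 4 (lower bound: χ ≥ ω).
The clique on [2, 4, 7, 16] has size 4, forcing χ ≥ 4, and the coloring below uses 4 colors, so χ(G) = 4.
A valid 4-coloring: color 1: [16, 18]; color 2: [0, 1, 7, 8]; color 3: [2, 9, 11, 14]; color 4: [4].

χ(G) = 4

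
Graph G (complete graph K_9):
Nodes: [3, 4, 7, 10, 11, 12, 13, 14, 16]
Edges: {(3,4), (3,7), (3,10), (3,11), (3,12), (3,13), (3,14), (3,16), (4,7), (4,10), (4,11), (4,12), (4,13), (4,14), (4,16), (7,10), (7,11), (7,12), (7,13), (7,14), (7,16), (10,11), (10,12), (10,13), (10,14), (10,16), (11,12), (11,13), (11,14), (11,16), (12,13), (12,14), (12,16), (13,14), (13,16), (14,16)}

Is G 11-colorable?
Yes, G is 11-colorable

A valid 11-coloring: color 1: [13]; color 2: [11]; color 3: [3]; color 4: [10]; color 5: [16]; color 6: [14]; color 7: [12]; color 8: [7]; color 9: [4].
(χ(G) = 9 ≤ 11.)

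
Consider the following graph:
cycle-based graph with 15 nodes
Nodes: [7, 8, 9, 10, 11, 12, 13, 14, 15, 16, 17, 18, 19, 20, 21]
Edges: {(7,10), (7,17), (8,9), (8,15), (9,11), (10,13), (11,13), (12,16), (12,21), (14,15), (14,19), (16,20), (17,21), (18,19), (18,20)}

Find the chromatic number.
Clique number ω(G) = 2 (lower bound: χ ≥ ω).
Odd cycle [18, 20, 16, 12, 21, 17, 7, 10, 13, 11, 9, 8, 15, 14, 19] needs 3 colors (χ ≥ 3).
The coloring below uses 3 colors, so χ(G) = 3.
A valid 3-coloring: color 1: [7, 9, 13, 14, 16, 18, 21]; color 2: [8, 10, 11, 12, 17, 19, 20]; color 3: [15].

χ(G) = 3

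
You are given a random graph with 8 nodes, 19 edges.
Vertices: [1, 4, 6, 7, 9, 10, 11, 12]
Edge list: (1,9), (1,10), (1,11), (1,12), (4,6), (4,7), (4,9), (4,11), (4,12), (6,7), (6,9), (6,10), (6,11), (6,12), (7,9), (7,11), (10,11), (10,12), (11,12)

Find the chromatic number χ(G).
χ(G) = 4

Clique number ω(G) = 4 (lower bound: χ ≥ ω).
The clique on [1, 10, 11, 12] has size 4, forcing χ ≥ 4, and the coloring below uses 4 colors, so χ(G) = 4.
A valid 4-coloring: color 1: [9, 11]; color 2: [1, 6]; color 3: [4, 10]; color 4: [7, 12].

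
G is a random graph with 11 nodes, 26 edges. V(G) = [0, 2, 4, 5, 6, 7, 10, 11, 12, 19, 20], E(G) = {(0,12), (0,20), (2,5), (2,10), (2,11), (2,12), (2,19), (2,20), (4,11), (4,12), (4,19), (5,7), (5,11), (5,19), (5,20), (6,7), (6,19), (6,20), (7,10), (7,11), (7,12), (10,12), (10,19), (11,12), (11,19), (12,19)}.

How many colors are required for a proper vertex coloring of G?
Clique number ω(G) = 4 (lower bound: χ ≥ ω).
The clique on [2, 10, 12, 19] has size 4, forcing χ ≥ 4, and the coloring below uses 4 colors, so χ(G) = 4.
A valid 4-coloring: color 1: [5, 6, 12]; color 2: [7, 19, 20]; color 3: [0, 10, 11]; color 4: [2, 4].

χ(G) = 4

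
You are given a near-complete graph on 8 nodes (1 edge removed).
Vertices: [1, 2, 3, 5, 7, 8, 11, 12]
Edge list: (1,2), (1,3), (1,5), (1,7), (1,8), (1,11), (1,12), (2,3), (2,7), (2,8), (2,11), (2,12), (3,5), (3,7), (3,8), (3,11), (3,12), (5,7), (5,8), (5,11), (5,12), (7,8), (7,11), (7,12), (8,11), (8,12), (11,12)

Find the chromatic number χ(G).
χ(G) = 7

Clique number ω(G) = 7 (lower bound: χ ≥ ω).
The clique on [1, 2, 3, 7, 8, 11, 12] has size 7, forcing χ ≥ 7, and the coloring below uses 7 colors, so χ(G) = 7.
A valid 7-coloring: color 1: [8]; color 2: [12]; color 3: [11]; color 4: [3]; color 5: [1]; color 6: [7]; color 7: [2, 5].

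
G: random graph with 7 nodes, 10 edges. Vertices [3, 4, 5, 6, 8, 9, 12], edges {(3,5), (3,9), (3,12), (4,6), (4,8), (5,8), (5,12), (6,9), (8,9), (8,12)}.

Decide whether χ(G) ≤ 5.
Yes, G is 5-colorable

A valid 5-coloring: color 1: [3, 6, 8]; color 2: [4, 9, 12]; color 3: [5].
(χ(G) = 3 ≤ 5.)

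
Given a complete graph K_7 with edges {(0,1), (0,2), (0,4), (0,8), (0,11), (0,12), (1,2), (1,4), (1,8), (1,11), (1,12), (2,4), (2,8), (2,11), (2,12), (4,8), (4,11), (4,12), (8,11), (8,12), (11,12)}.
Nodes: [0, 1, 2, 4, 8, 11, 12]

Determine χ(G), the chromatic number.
χ(G) = 7

Clique number ω(G) = 7 (lower bound: χ ≥ ω).
The clique on [0, 1, 2, 4, 8, 11, 12] has size 7, forcing χ ≥ 7, and the coloring below uses 7 colors, so χ(G) = 7.
A valid 7-coloring: color 1: [11]; color 2: [4]; color 3: [2]; color 4: [12]; color 5: [8]; color 6: [1]; color 7: [0].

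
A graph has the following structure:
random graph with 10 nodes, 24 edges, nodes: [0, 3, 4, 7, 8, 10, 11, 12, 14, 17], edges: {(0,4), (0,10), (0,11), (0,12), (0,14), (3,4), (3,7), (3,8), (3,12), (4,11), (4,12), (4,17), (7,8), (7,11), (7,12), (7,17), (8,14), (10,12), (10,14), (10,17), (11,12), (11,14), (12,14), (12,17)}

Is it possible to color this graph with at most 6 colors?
Yes, G is 6-colorable

A valid 6-coloring: color 1: [8, 12]; color 2: [4, 7, 14]; color 3: [3, 10, 11]; color 4: [0, 17].
(χ(G) = 4 ≤ 6.)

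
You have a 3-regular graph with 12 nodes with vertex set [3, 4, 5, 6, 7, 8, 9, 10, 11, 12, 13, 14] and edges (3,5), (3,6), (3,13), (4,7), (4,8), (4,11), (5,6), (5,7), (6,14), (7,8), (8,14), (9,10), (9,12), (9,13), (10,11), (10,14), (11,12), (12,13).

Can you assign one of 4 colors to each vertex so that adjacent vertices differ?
A valid 4-coloring: color 1: [6, 7, 11, 13]; color 2: [4, 5, 12, 14]; color 3: [3, 8, 10]; color 4: [9].
(χ(G) = 3 ≤ 4.)

Yes, G is 4-colorable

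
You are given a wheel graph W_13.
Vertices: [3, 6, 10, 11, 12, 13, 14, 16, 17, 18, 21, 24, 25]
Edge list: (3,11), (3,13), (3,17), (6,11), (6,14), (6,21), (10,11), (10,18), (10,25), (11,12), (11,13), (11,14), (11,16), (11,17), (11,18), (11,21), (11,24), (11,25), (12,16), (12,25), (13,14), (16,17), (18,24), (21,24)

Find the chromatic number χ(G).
χ(G) = 3

Clique number ω(G) = 3 (lower bound: χ ≥ ω).
The clique on [3, 11, 17] has size 3, forcing χ ≥ 3, and the coloring below uses 3 colors, so χ(G) = 3.
A valid 3-coloring: color 1: [11]; color 2: [6, 10, 12, 13, 17, 24]; color 3: [3, 14, 16, 18, 21, 25].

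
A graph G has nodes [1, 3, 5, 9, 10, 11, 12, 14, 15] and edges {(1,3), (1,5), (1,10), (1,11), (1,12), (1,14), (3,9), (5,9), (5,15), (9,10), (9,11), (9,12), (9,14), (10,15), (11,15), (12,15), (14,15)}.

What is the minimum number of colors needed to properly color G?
χ(G) = 2

Clique number ω(G) = 2 (lower bound: χ ≥ ω).
The graph is bipartite (no odd cycle), so 2 colors suffice: χ(G) = 2.
A valid 2-coloring: color 1: [1, 9, 15]; color 2: [3, 5, 10, 11, 12, 14].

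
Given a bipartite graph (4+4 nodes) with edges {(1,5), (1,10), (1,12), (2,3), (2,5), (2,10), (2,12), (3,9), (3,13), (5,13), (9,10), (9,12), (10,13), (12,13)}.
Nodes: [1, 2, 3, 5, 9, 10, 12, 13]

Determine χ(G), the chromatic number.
Clique number ω(G) = 2 (lower bound: χ ≥ ω).
The graph is bipartite (no odd cycle), so 2 colors suffice: χ(G) = 2.
A valid 2-coloring: color 1: [3, 5, 10, 12]; color 2: [1, 2, 9, 13].

χ(G) = 2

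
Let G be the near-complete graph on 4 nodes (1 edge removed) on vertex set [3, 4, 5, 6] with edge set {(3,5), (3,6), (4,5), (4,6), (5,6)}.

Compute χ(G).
Clique number ω(G) = 3 (lower bound: χ ≥ ω).
The clique on [3, 5, 6] has size 3, forcing χ ≥ 3, and the coloring below uses 3 colors, so χ(G) = 3.
A valid 3-coloring: color 1: [6]; color 2: [5]; color 3: [3, 4].

χ(G) = 3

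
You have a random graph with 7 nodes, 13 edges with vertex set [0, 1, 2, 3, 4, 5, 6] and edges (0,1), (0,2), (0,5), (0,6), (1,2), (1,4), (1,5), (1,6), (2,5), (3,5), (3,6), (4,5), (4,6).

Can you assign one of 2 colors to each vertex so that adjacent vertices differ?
The clique on vertices [0, 1, 2, 5] has size 4 > 2, so it alone needs 4 colors.

No, G is not 2-colorable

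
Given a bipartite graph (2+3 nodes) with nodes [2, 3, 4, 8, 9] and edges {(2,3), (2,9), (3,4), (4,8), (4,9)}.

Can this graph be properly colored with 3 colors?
Yes, G is 3-colorable

A valid 3-coloring: color 1: [2, 4]; color 2: [3, 8, 9].
(χ(G) = 2 ≤ 3.)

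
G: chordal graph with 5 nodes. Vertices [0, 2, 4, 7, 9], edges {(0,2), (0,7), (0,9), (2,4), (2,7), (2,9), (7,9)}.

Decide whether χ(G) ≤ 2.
The clique on vertices [0, 2, 7, 9] has size 4 > 2, so it alone needs 4 colors.

No, G is not 2-colorable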